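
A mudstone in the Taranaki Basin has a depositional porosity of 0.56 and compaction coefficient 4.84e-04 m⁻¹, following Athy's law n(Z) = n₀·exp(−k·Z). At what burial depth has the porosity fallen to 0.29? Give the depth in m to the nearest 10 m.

1360 m

Working in km (1 km = 1000 m; k in km⁻¹ = k in m⁻¹ × 1000):
Invert Athy's law: Z = ln(n₀/n) / k
Z = ln(0.56/0.29) / 0.484 = ln(1.931) / 0.484 = 0.6581 / 0.484 = 1.360 km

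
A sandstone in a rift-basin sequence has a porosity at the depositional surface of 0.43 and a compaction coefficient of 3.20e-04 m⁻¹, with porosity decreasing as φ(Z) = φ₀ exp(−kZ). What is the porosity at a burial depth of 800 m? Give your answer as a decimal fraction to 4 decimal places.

Working in km (1 km = 1000 m; k in km⁻¹ = k in m⁻¹ × 1000):
φ = φ₀·exp(−k·Z) = 0.43 × exp(−0.32 × 0.8) = 0.43 × exp(−0.256)
  = 0.43 × 0.7741 = 0.3329

0.3329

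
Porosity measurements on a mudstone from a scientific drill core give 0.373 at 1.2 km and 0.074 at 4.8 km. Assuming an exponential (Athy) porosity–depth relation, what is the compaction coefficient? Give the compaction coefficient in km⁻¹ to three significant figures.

0.449 km⁻¹

Athy: n(z) = n₀ e^(−βz) ⇒ n₁/n₂ = e^{β(z₂−z₁)} ⇒ β = ln(n₁/n₂)/(z₂−z₁)
β = ln(0.373/0.074) / (4.8 − 1.2) = ln(5.041) / 3.6 = 1.6175 / 3.6 = 0.4493 km⁻¹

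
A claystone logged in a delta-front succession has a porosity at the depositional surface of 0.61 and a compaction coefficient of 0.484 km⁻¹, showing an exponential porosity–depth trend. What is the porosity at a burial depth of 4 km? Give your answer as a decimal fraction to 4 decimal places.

φ = φ₀·exp(−c·z) = 0.61 × exp(−0.484 × 4) = 0.61 × exp(−1.936)
  = 0.61 × 0.1443 = 0.0880

0.0880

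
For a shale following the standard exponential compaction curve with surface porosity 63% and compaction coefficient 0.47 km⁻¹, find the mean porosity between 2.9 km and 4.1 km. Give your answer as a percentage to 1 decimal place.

⟨phi⟩ = (1/(Z₂−Z₁)) ∫ phi₀ e^(−kZ) dZ = phi₀·(e^(−k·Z₁) − e^(−k·Z₂)) / (k·(Z₂−Z₁))
e^(−0.47×2.9) = 0.2559; e^(−0.47×4.1) = 0.1456
⟨phi⟩ = 0.63 × (0.2559 − 0.1456) / (0.47 × 1.2) = 0.63 × 0.1956 = 0.1232

12.3%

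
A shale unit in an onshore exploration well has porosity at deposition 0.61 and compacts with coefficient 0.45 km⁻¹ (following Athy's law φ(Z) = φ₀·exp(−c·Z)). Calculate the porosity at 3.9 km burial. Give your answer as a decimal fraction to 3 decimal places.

φ = φ₀·exp(−c·Z) = 0.61 × exp(−0.45 × 3.9) = 0.61 × exp(−1.755)
  = 0.61 × 0.1729 = 0.1055

0.105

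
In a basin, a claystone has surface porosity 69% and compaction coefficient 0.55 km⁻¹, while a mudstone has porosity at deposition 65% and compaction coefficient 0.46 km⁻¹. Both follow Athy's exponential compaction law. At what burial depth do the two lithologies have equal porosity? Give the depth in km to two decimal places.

Set n₀ₐ e^(−cₐz) = n₀ᵦ e^(−cᵦz) ⇒ ln(n₀ₐ/n₀ᵦ) = (cₐ − cᵦ)·z
z = ln(0.69/0.65) / (0.55 − 0.46) = 0.0597 / 0.09 = 0.664 km

0.66 km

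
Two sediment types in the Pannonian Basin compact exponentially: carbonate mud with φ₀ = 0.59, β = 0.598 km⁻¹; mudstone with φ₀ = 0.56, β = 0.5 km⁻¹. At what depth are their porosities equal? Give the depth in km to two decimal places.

0.53 km

Set φ₀ₐ e^(−βₐZ) = φ₀ᵦ e^(−βᵦZ) ⇒ ln(φ₀ₐ/φ₀ᵦ) = (βₐ − βᵦ)·Z
Z = ln(0.59/0.56) / (0.598 − 0.5) = 0.0522 / 0.098 = 0.533 km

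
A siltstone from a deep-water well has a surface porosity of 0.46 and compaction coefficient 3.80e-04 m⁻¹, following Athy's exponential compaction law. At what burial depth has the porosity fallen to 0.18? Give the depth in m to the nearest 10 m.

2470 m

Working in km (1 km = 1000 m; β in km⁻¹ = β in m⁻¹ × 1000):
Invert Athy's law: Z = ln(phi₀/phi) / β
Z = ln(0.46/0.18) / 0.38 = ln(2.556) / 0.38 = 0.9383 / 0.38 = 2.469 km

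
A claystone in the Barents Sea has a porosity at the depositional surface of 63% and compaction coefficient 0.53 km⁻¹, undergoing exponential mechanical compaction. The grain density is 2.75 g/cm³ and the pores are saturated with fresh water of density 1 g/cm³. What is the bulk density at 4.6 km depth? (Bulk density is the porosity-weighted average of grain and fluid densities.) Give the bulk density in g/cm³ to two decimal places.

Porosity at depth: n = 0.63·exp(−0.53×4.6) = 0.63×0.0873 = 0.0550
Bulk density: ρ_b = (1−n)ρ_g + n·ρ_f = 0.9450×2.75 + 0.0550×1
       = 2.599 + 0.055 = 2.654 g/cm³

2.65 g/cm³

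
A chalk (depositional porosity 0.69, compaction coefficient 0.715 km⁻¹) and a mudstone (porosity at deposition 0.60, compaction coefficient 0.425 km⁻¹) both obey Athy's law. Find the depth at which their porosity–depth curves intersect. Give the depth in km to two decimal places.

Set φ₀ₐ e^(−cₐz) = φ₀ᵦ e^(−cᵦz) ⇒ ln(φ₀ₐ/φ₀ᵦ) = (cₐ − cᵦ)·z
z = ln(0.69/0.6) / (0.715 − 0.425) = 0.1398 / 0.29 = 0.482 km

0.48 km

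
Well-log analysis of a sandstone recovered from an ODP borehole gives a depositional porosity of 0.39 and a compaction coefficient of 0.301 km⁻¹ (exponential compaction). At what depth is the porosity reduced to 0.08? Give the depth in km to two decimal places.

5.26 km

Invert Athy's law: Z = ln(phi₀/phi) / k
Z = ln(0.39/0.08) / 0.301 = ln(4.875) / 0.301 = 1.5841 / 0.301 = 5.263 km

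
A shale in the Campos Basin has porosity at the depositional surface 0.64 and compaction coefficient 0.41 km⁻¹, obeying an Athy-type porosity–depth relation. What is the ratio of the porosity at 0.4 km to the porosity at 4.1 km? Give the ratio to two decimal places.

4.56

φ(Z₁)/φ(Z₂) = e^(−k·Z₁)/e^(−k·Z₂) = e^{k(Z₂−Z₁)}
= exp(0.41 × 3.7) = exp(1.517) = 4.5585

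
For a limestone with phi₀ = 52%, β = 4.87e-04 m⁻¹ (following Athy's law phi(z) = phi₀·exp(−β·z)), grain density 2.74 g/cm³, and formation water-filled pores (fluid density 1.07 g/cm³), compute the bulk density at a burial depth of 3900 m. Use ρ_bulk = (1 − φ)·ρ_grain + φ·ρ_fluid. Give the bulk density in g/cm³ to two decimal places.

Working in km (1 km = 1000 m; β in km⁻¹ = β in m⁻¹ × 1000):
Porosity at depth: phi = 0.52·exp(−0.487×3.9) = 0.52×0.1497 = 0.0778
Bulk density: ρ_b = (1−phi)ρ_g + phi·ρ_f = 0.9222×2.74 + 0.0778×1.07
       = 2.527 + 0.083 = 2.610 g/cm³

2.61 g/cm³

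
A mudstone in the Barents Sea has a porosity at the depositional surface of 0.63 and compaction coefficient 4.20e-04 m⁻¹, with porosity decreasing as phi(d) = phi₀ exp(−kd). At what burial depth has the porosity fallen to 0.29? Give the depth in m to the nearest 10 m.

Working in km (1 km = 1000 m; k in km⁻¹ = k in m⁻¹ × 1000):
Invert Athy's law: d = ln(phi₀/phi) / k
d = ln(0.63/0.29) / 0.42 = ln(2.172) / 0.42 = 0.7758 / 0.42 = 1.847 km

1850 m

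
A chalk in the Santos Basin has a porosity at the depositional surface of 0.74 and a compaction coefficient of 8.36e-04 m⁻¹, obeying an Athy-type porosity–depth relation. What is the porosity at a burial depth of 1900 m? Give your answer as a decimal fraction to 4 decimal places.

Working in km (1 km = 1000 m; c in km⁻¹ = c in m⁻¹ × 1000):
n = n₀·exp(−c·d) = 0.74 × exp(−0.836 × 1.9) = 0.74 × exp(−1.588)
  = 0.74 × 0.2043 = 0.1511

0.1511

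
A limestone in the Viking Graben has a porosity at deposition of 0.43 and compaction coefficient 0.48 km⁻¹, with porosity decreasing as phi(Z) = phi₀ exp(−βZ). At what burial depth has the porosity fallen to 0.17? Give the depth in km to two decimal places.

Invert Athy's law: Z = ln(phi₀/phi) / β
Z = ln(0.43/0.17) / 0.48 = ln(2.529) / 0.48 = 0.9280 / 0.48 = 1.933 km

1.93 km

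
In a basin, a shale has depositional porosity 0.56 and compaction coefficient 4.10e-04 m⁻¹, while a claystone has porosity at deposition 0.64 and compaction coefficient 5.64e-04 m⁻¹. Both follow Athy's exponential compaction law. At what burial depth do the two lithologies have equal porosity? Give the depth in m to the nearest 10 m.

870 m

Working in km (1 km = 1000 m; c in km⁻¹ = c in m⁻¹ × 1000):
Set φ₀ₐ e^(−cₐd) = φ₀ᵦ e^(−cᵦd) ⇒ ln(φ₀ₐ/φ₀ᵦ) = (cₐ − cᵦ)·d
d = ln(0.56/0.64) / (0.41 − 0.564) = -0.1335 / -0.154 = 0.867 km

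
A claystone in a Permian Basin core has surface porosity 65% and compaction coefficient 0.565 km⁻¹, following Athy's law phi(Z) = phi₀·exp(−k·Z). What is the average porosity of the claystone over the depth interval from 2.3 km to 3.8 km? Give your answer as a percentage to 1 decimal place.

12.0%

⟨phi⟩ = (1/(Z₂−Z₁)) ∫ phi₀ e^(−kZ) dZ = phi₀·(e^(−k·Z₁) − e^(−k·Z₂)) / (k·(Z₂−Z₁))
e^(−0.565×2.3) = 0.2727; e^(−0.565×3.8) = 0.1168
⟨phi⟩ = 0.65 × (0.2727 − 0.1168) / (0.565 × 1.5) = 0.65 × 0.1839 = 0.1195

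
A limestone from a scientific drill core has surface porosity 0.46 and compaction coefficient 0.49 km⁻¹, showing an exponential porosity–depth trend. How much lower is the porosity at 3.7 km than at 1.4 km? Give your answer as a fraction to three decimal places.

0.157

φ(1.4) = 0.46·e^(−0.49×1.4) = 0.2316
φ(3.7) = 0.46·e^(−0.49×3.7) = 0.0751
Δφ = 0.2316 − 0.0751 = 0.1566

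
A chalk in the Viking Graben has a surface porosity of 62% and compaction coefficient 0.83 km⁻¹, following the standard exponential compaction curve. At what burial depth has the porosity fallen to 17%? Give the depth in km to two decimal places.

Invert Athy's law: d = ln(phi₀/phi) / k
d = ln(0.62/0.17) / 0.83 = ln(3.647) / 0.83 = 1.2939 / 0.83 = 1.559 km

1.56 km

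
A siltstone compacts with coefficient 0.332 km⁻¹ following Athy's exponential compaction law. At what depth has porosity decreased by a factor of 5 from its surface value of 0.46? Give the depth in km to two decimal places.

φ/φ₀ = 1/5 ⇒ exp(−k·z) = 1/5 ⇒ z = ln(5) / k
z = 1.6094 / 0.332 = 4.848 km

4.85 km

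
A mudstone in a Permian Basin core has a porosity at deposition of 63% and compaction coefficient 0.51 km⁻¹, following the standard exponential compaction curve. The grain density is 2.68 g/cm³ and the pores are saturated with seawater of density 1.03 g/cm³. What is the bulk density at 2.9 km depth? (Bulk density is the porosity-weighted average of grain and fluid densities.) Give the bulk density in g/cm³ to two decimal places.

2.44 g/cm³

Porosity at depth: n = 0.63·exp(−0.51×2.9) = 0.63×0.2279 = 0.1436
Bulk density: ρ_b = (1−n)ρ_g + n·ρ_f = 0.8564×2.68 + 0.1436×1.03
       = 2.295 + 0.148 = 2.443 g/cm³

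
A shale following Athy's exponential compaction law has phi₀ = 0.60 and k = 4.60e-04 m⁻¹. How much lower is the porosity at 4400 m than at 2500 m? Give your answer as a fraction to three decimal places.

Working in km (1 km = 1000 m; k in km⁻¹ = k in m⁻¹ × 1000):
phi(2.5) = 0.6·e^(−0.46×2.5) = 0.1900
phi(4.4) = 0.6·e^(−0.46×4.4) = 0.0793
Δphi = 0.1900 − 0.0793 = 0.1107

0.111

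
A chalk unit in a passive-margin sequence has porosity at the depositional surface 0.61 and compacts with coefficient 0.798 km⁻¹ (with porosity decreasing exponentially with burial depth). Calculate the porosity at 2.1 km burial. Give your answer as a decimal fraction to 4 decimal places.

φ = φ₀·exp(−c·d) = 0.61 × exp(−0.798 × 2.1) = 0.61 × exp(−1.676)
  = 0.61 × 0.1872 = 0.1142

0.1142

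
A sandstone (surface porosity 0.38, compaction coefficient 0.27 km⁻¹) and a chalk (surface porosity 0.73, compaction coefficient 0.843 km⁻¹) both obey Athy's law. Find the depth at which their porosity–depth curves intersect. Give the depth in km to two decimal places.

1.14 km

Set phi₀ₐ e^(−cₐZ) = phi₀ᵦ e^(−cᵦZ) ⇒ ln(phi₀ₐ/phi₀ᵦ) = (cₐ − cᵦ)·Z
Z = ln(0.38/0.73) / (0.27 − 0.843) = -0.6529 / -0.573 = 1.139 km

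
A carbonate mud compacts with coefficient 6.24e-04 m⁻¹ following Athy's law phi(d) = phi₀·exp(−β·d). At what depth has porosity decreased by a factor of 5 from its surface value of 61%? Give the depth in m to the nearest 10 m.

Working in km (1 km = 1000 m; β in km⁻¹ = β in m⁻¹ × 1000):
phi/phi₀ = 1/5 ⇒ exp(−β·d) = 1/5 ⇒ d = ln(5) / β
d = 1.6094 / 0.624 = 2.579 km

2580 m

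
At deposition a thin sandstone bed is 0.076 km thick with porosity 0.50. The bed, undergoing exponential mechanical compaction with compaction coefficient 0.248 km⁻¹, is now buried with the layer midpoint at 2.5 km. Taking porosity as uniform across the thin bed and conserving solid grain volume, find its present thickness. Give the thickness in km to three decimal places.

0.052 km

Porosity at 2.5 km: phi = 0.5·exp(−0.248×2.5) = 0.2690
Solid-volume conservation: h(1−phi) = h₀(1−phi₀) ⇒ h = h₀·(1−phi₀)/(1−phi)
h = 0.076 × (1 − 0.5)/(1 − 0.2690) = 0.076 × 0.6840 = 0.0520 km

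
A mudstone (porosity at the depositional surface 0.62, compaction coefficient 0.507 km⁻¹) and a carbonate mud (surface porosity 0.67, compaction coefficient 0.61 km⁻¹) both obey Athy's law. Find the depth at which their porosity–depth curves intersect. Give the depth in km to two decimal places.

Set n₀ₐ e^(−kₐZ) = n₀ᵦ e^(−kᵦZ) ⇒ ln(n₀ₐ/n₀ᵦ) = (kₐ − kᵦ)·Z
Z = ln(0.62/0.67) / (0.507 − 0.61) = -0.0776 / -0.103 = 0.753 km

0.75 km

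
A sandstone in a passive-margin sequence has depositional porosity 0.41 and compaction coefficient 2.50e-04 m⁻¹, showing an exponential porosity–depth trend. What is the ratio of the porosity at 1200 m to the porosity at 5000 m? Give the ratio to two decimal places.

2.59

Working in km (1 km = 1000 m; c in km⁻¹ = c in m⁻¹ × 1000):
phi(Z₁)/phi(Z₂) = e^(−c·Z₁)/e^(−c·Z₂) = e^{c(Z₂−Z₁)}
= exp(0.25 × 3.8) = exp(0.95) = 2.5857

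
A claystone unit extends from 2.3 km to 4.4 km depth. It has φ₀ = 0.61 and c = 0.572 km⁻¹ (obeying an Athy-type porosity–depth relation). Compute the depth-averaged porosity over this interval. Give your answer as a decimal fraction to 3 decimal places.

0.095

⟨φ⟩ = (1/(z₂−z₁)) ∫ φ₀ e^(−cz) dz = φ₀·(e^(−c·z₁) − e^(−c·z₂)) / (c·(z₂−z₁))
e^(−0.572×2.3) = 0.2683; e^(−0.572×4.4) = 0.0807
⟨φ⟩ = 0.61 × (0.2683 − 0.0807) / (0.572 × 2.1) = 0.61 × 0.1562 = 0.0953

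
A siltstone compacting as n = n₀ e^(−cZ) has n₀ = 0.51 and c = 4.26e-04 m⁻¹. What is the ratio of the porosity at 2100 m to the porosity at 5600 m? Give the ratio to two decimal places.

4.44

Working in km (1 km = 1000 m; c in km⁻¹ = c in m⁻¹ × 1000):
n(Z₁)/n(Z₂) = e^(−c·Z₁)/e^(−c·Z₂) = e^{c(Z₂−Z₁)}
= exp(0.426 × 3.5) = exp(1.491) = 4.4415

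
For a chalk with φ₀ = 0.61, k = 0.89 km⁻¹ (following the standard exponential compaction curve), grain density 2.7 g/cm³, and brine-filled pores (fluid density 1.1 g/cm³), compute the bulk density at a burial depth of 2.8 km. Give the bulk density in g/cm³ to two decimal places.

2.62 g/cm³

Porosity at depth: φ = 0.61·exp(−0.89×2.8) = 0.61×0.0827 = 0.0505
Bulk density: ρ_b = (1−φ)ρ_g + φ·ρ_f = 0.9495×2.7 + 0.0505×1.1
       = 2.564 + 0.056 = 2.619 g/cm³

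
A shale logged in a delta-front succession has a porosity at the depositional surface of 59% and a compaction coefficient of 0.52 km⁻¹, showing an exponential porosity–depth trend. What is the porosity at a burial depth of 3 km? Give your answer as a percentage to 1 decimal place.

12.4%

n = n₀·exp(−k·d) = 0.59 × exp(−0.52 × 3) = 0.59 × exp(−1.56)
  = 0.59 × 0.2101 = 0.1240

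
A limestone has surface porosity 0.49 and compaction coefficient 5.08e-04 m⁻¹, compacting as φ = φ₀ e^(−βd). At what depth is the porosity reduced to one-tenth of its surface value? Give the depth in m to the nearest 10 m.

Working in km (1 km = 1000 m; β in km⁻¹ = β in m⁻¹ × 1000):
φ/φ₀ = 1/10 ⇒ exp(−β·d) = 1/10 ⇒ d = ln(10) / β
d = 2.3026 / 0.508 = 4.533 km

4530 m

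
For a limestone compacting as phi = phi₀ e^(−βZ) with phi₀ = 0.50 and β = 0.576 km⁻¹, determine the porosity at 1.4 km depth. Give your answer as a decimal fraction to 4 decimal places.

phi = phi₀·exp(−β·Z) = 0.5 × exp(−0.576 × 1.4) = 0.5 × exp(−0.8064)
  = 0.5 × 0.4465 = 0.2232

0.2232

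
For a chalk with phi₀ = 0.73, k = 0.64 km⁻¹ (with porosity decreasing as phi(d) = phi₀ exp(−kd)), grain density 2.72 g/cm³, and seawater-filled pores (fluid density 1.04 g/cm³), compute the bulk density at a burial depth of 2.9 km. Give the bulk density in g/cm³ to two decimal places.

Porosity at depth: phi = 0.73·exp(−0.64×2.9) = 0.73×0.1563 = 0.1141
Bulk density: ρ_b = (1−phi)ρ_g + phi·ρ_f = 0.8859×2.72 + 0.1141×1.04
       = 2.410 + 0.119 = 2.528 g/cm³

2.53 g/cm³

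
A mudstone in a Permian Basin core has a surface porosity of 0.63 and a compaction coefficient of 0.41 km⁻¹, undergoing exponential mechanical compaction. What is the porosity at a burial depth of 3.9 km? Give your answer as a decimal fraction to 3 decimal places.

φ = φ₀·exp(−k·z) = 0.63 × exp(−0.41 × 3.9) = 0.63 × exp(−1.599)
  = 0.63 × 0.2021 = 0.1273

0.127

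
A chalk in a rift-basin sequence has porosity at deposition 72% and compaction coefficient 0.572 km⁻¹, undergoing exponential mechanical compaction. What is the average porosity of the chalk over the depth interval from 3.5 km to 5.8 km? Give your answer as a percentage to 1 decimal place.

5.4%

⟨n⟩ = (1/(d₂−d₁)) ∫ n₀ e^(−cd) dd = n₀·(e^(−c·d₁) − e^(−c·d₂)) / (c·(d₂−d₁))
e^(−0.572×3.5) = 0.1351; e^(−0.572×5.8) = 0.0362
⟨n⟩ = 0.72 × (0.1351 − 0.0362) / (0.572 × 2.3) = 0.72 × 0.0751 = 0.0541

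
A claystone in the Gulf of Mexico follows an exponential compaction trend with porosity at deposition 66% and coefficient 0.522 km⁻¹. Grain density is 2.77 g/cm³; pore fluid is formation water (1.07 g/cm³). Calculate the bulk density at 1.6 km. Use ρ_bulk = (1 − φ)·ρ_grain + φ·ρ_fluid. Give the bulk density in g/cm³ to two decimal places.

Porosity at depth: phi = 0.66·exp(−0.522×1.6) = 0.66×0.4338 = 0.2863
Bulk density: ρ_b = (1−phi)ρ_g + phi·ρ_f = 0.7137×2.77 + 0.2863×1.07
       = 1.977 + 0.306 = 2.283 g/cm³

2.28 g/cm³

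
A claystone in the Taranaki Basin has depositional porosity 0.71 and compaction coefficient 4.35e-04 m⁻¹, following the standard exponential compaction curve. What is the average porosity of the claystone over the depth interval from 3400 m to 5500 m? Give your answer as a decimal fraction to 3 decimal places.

0.106

Working in km (1 km = 1000 m; β in km⁻¹ = β in m⁻¹ × 1000):
⟨phi⟩ = (1/(d₂−d₁)) ∫ phi₀ e^(−βd) dd = phi₀·(e^(−β·d₁) − e^(−β·d₂)) / (β·(d₂−d₁))
e^(−0.435×3.4) = 0.2279; e^(−0.435×5.5) = 0.0914
⟨phi⟩ = 0.71 × (0.2279 − 0.0914) / (0.435 × 2.1) = 0.71 × 0.1494 = 0.1061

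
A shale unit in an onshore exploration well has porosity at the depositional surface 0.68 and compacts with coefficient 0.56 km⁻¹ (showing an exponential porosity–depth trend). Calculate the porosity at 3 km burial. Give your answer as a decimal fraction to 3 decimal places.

φ = φ₀·exp(−k·Z) = 0.68 × exp(−0.56 × 3) = 0.68 × exp(−1.68)
  = 0.68 × 0.1864 = 0.1267

0.127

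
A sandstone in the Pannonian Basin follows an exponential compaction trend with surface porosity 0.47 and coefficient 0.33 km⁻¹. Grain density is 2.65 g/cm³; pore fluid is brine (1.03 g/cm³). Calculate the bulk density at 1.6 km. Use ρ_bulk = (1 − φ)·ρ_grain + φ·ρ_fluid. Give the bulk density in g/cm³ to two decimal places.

2.20 g/cm³

Porosity at depth: n = 0.47·exp(−0.33×1.6) = 0.47×0.5898 = 0.2772
Bulk density: ρ_b = (1−n)ρ_g + n·ρ_f = 0.7228×2.65 + 0.2772×1.03
       = 1.915 + 0.286 = 2.201 g/cm³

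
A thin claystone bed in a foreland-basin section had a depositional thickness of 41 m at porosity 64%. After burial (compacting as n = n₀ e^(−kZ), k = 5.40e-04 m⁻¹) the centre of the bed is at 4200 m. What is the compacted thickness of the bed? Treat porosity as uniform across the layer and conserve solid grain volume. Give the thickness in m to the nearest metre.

Working in km (1 km = 1000 m; k in km⁻¹ = k in m⁻¹ × 1000):
Porosity at 4.2 km: n = 0.64·exp(−0.54×4.2) = 0.0663
Solid-volume conservation: h(1−n) = h₀(1−n₀) ⇒ h = h₀·(1−n₀)/(1−n)
h = 0.041 × (1 − 0.64)/(1 − 0.0663) = 0.041 × 0.3855 = 0.0158 km

16 m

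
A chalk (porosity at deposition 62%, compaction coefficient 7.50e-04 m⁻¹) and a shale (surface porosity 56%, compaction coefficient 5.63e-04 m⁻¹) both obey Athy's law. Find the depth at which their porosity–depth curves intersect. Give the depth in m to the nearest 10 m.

Working in km (1 km = 1000 m; β in km⁻¹ = β in m⁻¹ × 1000):
Set φ₀ₐ e^(−βₐZ) = φ₀ᵦ e^(−βᵦZ) ⇒ ln(φ₀ₐ/φ₀ᵦ) = (βₐ − βᵦ)·Z
Z = ln(0.62/0.56) / (0.75 − 0.563) = 0.1018 / 0.187 = 0.544 km

540 m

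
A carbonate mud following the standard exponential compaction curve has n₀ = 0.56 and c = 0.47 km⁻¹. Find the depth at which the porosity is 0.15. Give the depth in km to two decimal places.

2.80 km

Invert Athy's law: d = ln(n₀/n) / c
d = ln(0.56/0.15) / 0.47 = ln(3.733) / 0.47 = 1.3173 / 0.47 = 2.803 km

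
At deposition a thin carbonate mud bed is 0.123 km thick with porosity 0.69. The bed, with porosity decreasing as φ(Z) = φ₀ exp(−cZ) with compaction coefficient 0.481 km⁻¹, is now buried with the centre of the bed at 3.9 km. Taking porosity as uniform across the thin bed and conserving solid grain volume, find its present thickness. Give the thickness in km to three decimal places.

0.043 km

Porosity at 3.9 km: φ = 0.69·exp(−0.481×3.9) = 0.1057
Solid-volume conservation: h(1−φ) = h₀(1−φ₀) ⇒ h = h₀·(1−φ₀)/(1−φ)
h = 0.123 × (1 − 0.69)/(1 − 0.1057) = 0.123 × 0.3466 = 0.0426 km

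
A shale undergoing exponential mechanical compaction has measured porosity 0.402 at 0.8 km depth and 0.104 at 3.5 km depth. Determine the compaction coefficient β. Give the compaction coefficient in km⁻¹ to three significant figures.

0.501 km⁻¹

Athy: n(Z) = n₀ e^(−βZ) ⇒ n₁/n₂ = e^{β(Z₂−Z₁)} ⇒ β = ln(n₁/n₂)/(Z₂−Z₁)
β = ln(0.402/0.104) / (3.5 − 0.8) = ln(3.865) / 2.7 = 1.3521 / 2.7 = 0.5008 km⁻¹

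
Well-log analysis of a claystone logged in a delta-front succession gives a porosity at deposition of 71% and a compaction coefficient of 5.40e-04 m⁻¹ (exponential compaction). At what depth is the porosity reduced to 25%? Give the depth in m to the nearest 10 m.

1930 m

Working in km (1 km = 1000 m; k in km⁻¹ = k in m⁻¹ × 1000):
Invert Athy's law: d = ln(phi₀/phi) / k
d = ln(0.71/0.25) / 0.54 = ln(2.84) / 0.54 = 1.0438 / 0.54 = 1.933 km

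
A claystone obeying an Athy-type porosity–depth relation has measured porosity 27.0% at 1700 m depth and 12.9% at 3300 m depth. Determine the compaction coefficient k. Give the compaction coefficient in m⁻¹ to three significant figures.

0.000462 m⁻¹

Working in km (1 km = 1000 m; k in km⁻¹ = k in m⁻¹ × 1000):
Athy: phi(d) = phi₀ e^(−kd) ⇒ phi₁/phi₂ = e^{k(d₂−d₁)} ⇒ k = ln(phi₁/phi₂)/(d₂−d₁)
k = ln(0.27/0.129) / (3.3 − 1.7) = ln(2.093) / 1.6 = 0.7386 / 1.6 = 0.4616 km⁻¹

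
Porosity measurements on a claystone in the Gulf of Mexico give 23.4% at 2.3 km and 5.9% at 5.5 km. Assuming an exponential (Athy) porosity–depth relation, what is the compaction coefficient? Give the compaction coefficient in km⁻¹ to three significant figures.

Athy: n(d) = n₀ e^(−cd) ⇒ n₁/n₂ = e^{c(d₂−d₁)} ⇒ c = ln(n₁/n₂)/(d₂−d₁)
c = ln(0.234/0.059) / (5.5 − 2.3) = ln(3.966) / 3.2 = 1.3778 / 3.2 = 0.4306 km⁻¹

0.431 km⁻¹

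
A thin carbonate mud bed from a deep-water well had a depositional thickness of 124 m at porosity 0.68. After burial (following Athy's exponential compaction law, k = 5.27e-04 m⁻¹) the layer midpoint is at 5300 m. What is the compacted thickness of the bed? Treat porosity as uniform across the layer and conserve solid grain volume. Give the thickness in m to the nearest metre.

Working in km (1 km = 1000 m; k in km⁻¹ = k in m⁻¹ × 1000):
Porosity at 5.3 km: n = 0.68·exp(−0.527×5.3) = 0.0416
Solid-volume conservation: h(1−n) = h₀(1−n₀) ⇒ h = h₀·(1−n₀)/(1−n)
h = 0.124 × (1 − 0.68)/(1 − 0.0416) = 0.124 × 0.3339 = 0.0414 km

41 m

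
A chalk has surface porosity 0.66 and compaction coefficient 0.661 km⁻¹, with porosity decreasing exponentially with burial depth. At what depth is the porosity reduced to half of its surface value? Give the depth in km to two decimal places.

1.05 km

n/n₀ = 1/2 ⇒ exp(−c·z) = 1/2 ⇒ z = ln(2) / c
z = 0.6931 / 0.661 = 1.049 km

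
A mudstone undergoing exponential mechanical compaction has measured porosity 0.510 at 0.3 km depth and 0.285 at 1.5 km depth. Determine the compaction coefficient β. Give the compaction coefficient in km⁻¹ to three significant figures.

0.485 km⁻¹

Athy: n(Z) = n₀ e^(−βZ) ⇒ n₁/n₂ = e^{β(Z₂−Z₁)} ⇒ β = ln(n₁/n₂)/(Z₂−Z₁)
β = ln(0.51/0.285) / (1.5 − 0.3) = ln(1.789) / 1.2 = 0.5819 / 1.2 = 0.4849 km⁻¹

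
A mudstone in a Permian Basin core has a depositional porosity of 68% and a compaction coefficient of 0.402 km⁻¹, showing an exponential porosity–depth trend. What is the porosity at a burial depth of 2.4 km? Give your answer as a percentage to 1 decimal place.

φ = φ₀·exp(−β·Z) = 0.68 × exp(−0.402 × 2.4) = 0.68 × exp(−0.9648)
  = 0.68 × 0.3811 = 0.2591

25.9%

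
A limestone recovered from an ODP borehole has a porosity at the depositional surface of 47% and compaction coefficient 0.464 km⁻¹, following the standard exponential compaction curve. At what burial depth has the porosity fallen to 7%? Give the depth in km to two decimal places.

4.10 km

Invert Athy's law: z = ln(n₀/n) / c
z = ln(0.47/0.07) / 0.464 = ln(6.714) / 0.464 = 1.9042 / 0.464 = 4.104 km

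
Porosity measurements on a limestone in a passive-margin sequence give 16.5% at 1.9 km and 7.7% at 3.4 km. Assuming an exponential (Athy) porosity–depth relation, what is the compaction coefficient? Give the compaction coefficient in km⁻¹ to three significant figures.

Athy: phi(d) = phi₀ e^(−cd) ⇒ phi₁/phi₂ = e^{c(d₂−d₁)} ⇒ c = ln(phi₁/phi₂)/(d₂−d₁)
c = ln(0.165/0.077) / (3.4 − 1.9) = ln(2.143) / 1.5 = 0.7621 / 1.5 = 0.5081 km⁻¹

0.508 km⁻¹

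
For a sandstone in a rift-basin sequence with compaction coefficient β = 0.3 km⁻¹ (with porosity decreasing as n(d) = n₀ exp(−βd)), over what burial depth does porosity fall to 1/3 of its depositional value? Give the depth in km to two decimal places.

3.66 km

n/n₀ = 1/3 ⇒ exp(−β·d) = 1/3 ⇒ d = ln(3) / β
d = 1.0986 / 0.3 = 3.662 km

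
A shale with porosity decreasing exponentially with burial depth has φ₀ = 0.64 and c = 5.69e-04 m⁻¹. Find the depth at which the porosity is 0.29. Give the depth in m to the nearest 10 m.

Working in km (1 km = 1000 m; c in km⁻¹ = c in m⁻¹ × 1000):
Invert Athy's law: Z = ln(φ₀/φ) / c
Z = ln(0.64/0.29) / 0.569 = ln(2.207) / 0.569 = 0.7916 / 0.569 = 1.391 km

1390 m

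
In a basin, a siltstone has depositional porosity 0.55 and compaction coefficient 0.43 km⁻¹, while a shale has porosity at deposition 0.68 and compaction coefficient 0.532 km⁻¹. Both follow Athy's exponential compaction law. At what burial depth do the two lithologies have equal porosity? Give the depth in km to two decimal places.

2.08 km

Set n₀ₐ e^(−kₐz) = n₀ᵦ e^(−kᵦz) ⇒ ln(n₀ₐ/n₀ᵦ) = (kₐ − kᵦ)·z
z = ln(0.55/0.68) / (0.43 − 0.532) = -0.2122 / -0.102 = 2.080 km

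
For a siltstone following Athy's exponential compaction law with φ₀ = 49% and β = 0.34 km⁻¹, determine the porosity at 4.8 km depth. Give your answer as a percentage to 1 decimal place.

φ = φ₀·exp(−β·z) = 0.49 × exp(−0.34 × 4.8) = 0.49 × exp(−1.632)
  = 0.49 × 0.1955 = 0.0958

9.6%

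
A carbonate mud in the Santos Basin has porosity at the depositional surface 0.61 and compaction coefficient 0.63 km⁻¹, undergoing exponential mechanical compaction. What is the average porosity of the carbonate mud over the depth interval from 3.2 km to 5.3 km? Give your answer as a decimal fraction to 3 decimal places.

⟨φ⟩ = (1/(z₂−z₁)) ∫ φ₀ e^(−βz) dz = φ₀·(e^(−β·z₁) − e^(−β·z₂)) / (β·(z₂−z₁))
e^(−0.63×3.2) = 0.1332; e^(−0.63×5.3) = 0.0355
⟨φ⟩ = 0.61 × (0.1332 − 0.0355) / (0.63 × 2.1) = 0.61 × 0.0739 = 0.0451

0.045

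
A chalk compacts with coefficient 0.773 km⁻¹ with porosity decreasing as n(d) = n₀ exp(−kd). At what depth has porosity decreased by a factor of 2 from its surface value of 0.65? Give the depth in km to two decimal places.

n/n₀ = 1/2 ⇒ exp(−k·d) = 1/2 ⇒ d = ln(2) / k
d = 0.6931 / 0.773 = 0.897 km

0.90 km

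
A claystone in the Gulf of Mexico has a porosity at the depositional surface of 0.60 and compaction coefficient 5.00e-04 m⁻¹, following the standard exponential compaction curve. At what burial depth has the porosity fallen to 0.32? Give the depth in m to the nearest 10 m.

1260 m

Working in km (1 km = 1000 m; c in km⁻¹ = c in m⁻¹ × 1000):
Invert Athy's law: Z = ln(n₀/n) / c
Z = ln(0.6/0.32) / 0.5 = ln(1.875) / 0.5 = 0.6286 / 0.5 = 1.257 km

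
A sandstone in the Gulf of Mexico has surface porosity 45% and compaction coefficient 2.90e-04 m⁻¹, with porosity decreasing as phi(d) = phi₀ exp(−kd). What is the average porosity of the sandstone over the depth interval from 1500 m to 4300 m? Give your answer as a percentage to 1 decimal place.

Working in km (1 km = 1000 m; k in km⁻¹ = k in m⁻¹ × 1000):
⟨phi⟩ = (1/(d₂−d₁)) ∫ phi₀ e^(−kd) dd = phi₀·(e^(−k·d₁) − e^(−k·d₂)) / (k·(d₂−d₁))
e^(−0.29×1.5) = 0.6473; e^(−0.29×4.3) = 0.2874
⟨phi⟩ = 0.45 × (0.6473 − 0.2874) / (0.29 × 2.8) = 0.45 × 0.4432 = 0.1995

19.9%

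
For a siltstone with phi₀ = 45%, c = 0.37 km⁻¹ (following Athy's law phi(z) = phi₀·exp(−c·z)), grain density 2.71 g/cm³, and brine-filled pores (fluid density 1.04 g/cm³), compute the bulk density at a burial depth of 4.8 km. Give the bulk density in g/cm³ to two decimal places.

2.58 g/cm³

Porosity at depth: phi = 0.45·exp(−0.37×4.8) = 0.45×0.1693 = 0.0762
Bulk density: ρ_b = (1−phi)ρ_g + phi·ρ_f = 0.9238×2.71 + 0.0762×1.04
       = 2.504 + 0.079 = 2.583 g/cm³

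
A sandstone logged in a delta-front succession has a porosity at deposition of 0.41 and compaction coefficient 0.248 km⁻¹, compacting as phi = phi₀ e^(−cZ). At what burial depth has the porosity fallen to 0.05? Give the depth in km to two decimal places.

Invert Athy's law: Z = ln(phi₀/phi) / c
Z = ln(0.41/0.05) / 0.248 = ln(8.2) / 0.248 = 2.1041 / 0.248 = 8.484 km

8.48 km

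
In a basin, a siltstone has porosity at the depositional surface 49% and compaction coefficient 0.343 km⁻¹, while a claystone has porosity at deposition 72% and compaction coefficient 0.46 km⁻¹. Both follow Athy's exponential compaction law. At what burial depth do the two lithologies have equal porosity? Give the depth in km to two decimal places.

Set φ₀ₐ e^(−kₐd) = φ₀ᵦ e^(−kᵦd) ⇒ ln(φ₀ₐ/φ₀ᵦ) = (kₐ − kᵦ)·d
d = ln(0.49/0.72) / (0.343 − 0.46) = -0.3848 / -0.117 = 3.289 km

3.29 km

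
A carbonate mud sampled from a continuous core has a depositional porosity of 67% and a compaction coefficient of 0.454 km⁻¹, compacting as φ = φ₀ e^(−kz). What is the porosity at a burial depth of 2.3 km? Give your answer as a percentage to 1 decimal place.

φ = φ₀·exp(−k·z) = 0.67 × exp(−0.454 × 2.3) = 0.67 × exp(−1.044)
  = 0.67 × 0.3520 = 0.2358

23.6%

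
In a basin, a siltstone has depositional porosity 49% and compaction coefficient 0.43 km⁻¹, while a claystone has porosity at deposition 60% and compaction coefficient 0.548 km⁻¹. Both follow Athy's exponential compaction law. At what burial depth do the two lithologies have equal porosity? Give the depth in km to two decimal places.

1.72 km

Set phi₀ₐ e^(−cₐZ) = phi₀ᵦ e^(−cᵦZ) ⇒ ln(phi₀ₐ/phi₀ᵦ) = (cₐ − cᵦ)·Z
Z = ln(0.49/0.6) / (0.43 − 0.548) = -0.2025 / -0.118 = 1.716 km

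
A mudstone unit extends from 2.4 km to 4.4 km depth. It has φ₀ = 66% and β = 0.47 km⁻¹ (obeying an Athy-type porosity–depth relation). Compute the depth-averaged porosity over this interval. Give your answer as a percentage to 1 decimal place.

13.8%

⟨φ⟩ = (1/(d₂−d₁)) ∫ φ₀ e^(−βd) dd = φ₀·(e^(−β·d₁) − e^(−β·d₂)) / (β·(d₂−d₁))
e^(−0.47×2.4) = 0.3237; e^(−0.47×4.4) = 0.1264
⟨φ⟩ = 0.66 × (0.3237 − 0.1264) / (0.47 × 2) = 0.66 × 0.2098 = 0.1385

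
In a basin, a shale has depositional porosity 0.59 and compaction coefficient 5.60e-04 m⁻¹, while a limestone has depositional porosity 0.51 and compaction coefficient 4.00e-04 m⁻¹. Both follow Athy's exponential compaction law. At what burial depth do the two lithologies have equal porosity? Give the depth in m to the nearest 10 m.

910 m

Working in km (1 km = 1000 m; β in km⁻¹ = β in m⁻¹ × 1000):
Set phi₀ₐ e^(−βₐZ) = phi₀ᵦ e^(−βᵦZ) ⇒ ln(phi₀ₐ/phi₀ᵦ) = (βₐ − βᵦ)·Z
Z = ln(0.59/0.51) / (0.56 − 0.4) = 0.1457 / 0.16 = 0.911 km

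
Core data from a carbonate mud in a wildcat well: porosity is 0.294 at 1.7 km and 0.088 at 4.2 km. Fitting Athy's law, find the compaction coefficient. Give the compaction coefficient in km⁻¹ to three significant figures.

0.482 km⁻¹

Athy: n(d) = n₀ e^(−kd) ⇒ n₁/n₂ = e^{k(d₂−d₁)} ⇒ k = ln(n₁/n₂)/(d₂−d₁)
k = ln(0.294/0.088) / (4.2 − 1.7) = ln(3.341) / 2.5 = 1.2062 / 2.5 = 0.4825 km⁻¹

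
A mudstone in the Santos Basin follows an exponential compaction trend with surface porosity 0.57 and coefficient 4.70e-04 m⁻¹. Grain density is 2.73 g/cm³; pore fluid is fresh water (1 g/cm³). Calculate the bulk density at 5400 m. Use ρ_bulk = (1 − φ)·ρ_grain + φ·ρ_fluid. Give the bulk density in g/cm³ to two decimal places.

2.65 g/cm³

Working in km (1 km = 1000 m; β in km⁻¹ = β in m⁻¹ × 1000):
Porosity at depth: φ = 0.57·exp(−0.47×5.4) = 0.57×0.0790 = 0.0450
Bulk density: ρ_b = (1−φ)ρ_g + φ·ρ_f = 0.9550×2.73 + 0.0450×1
       = 2.607 + 0.045 = 2.652 g/cm³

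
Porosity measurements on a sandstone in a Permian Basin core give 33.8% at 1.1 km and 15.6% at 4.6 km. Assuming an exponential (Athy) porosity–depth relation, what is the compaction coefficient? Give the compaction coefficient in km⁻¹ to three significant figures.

0.221 km⁻¹

Athy: n(Z) = n₀ e^(−βZ) ⇒ n₁/n₂ = e^{β(Z₂−Z₁)} ⇒ β = ln(n₁/n₂)/(Z₂−Z₁)
β = ln(0.338/0.156) / (4.6 − 1.1) = ln(2.167) / 3.5 = 0.7732 / 3.5 = 0.2209 km⁻¹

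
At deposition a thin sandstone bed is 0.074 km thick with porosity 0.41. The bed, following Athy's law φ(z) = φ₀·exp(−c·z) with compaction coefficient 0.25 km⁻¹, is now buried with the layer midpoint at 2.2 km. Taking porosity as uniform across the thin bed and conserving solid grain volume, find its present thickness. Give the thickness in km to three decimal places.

0.057 km

Porosity at 2.2 km: φ = 0.41·exp(−0.25×2.2) = 0.2365
Solid-volume conservation: h(1−φ) = h₀(1−φ₀) ⇒ h = h₀·(1−φ₀)/(1−φ)
h = 0.074 × (1 − 0.41)/(1 − 0.2365) = 0.074 × 0.7728 = 0.0572 km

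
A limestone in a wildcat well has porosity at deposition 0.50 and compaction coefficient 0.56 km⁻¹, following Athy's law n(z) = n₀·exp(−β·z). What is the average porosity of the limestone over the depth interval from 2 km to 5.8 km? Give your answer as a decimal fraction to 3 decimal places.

0.068

⟨n⟩ = (1/(z₂−z₁)) ∫ n₀ e^(−βz) dz = n₀·(e^(−β·z₁) − e^(−β·z₂)) / (β·(z₂−z₁))
e^(−0.56×2) = 0.3263; e^(−0.56×5.8) = 0.0389
⟨n⟩ = 0.5 × (0.3263 − 0.0389) / (0.56 × 3.8) = 0.5 × 0.1351 = 0.0675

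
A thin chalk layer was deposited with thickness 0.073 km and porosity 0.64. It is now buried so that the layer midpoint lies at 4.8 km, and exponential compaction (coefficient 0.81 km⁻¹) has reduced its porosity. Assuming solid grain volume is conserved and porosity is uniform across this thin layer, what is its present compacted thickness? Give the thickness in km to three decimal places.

0.027 km

Porosity at 4.8 km: φ = 0.64·exp(−0.81×4.8) = 0.0131
Solid-volume conservation: h(1−φ) = h₀(1−φ₀) ⇒ h = h₀·(1−φ₀)/(1−φ)
h = 0.073 × (1 − 0.64)/(1 − 0.0131) = 0.073 × 0.3648 = 0.0266 km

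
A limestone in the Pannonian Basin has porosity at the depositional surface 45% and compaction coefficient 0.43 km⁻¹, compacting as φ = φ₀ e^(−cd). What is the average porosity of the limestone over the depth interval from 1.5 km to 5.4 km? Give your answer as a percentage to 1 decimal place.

⟨φ⟩ = (1/(d₂−d₁)) ∫ φ₀ e^(−cd) dd = φ₀·(e^(−c·d₁) − e^(−c·d₂)) / (c·(d₂−d₁))
e^(−0.43×1.5) = 0.5247; e^(−0.43×5.4) = 0.0981
⟨φ⟩ = 0.45 × (0.5247 − 0.0981) / (0.43 × 3.9) = 0.45 × 0.2544 = 0.1145

11.4%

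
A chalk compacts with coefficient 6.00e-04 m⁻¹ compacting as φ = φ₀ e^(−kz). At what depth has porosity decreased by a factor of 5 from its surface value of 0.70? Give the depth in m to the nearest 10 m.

Working in km (1 km = 1000 m; k in km⁻¹ = k in m⁻¹ × 1000):
φ/φ₀ = 1/5 ⇒ exp(−k·z) = 1/5 ⇒ z = ln(5) / k
z = 1.6094 / 0.6 = 2.682 km

2680 m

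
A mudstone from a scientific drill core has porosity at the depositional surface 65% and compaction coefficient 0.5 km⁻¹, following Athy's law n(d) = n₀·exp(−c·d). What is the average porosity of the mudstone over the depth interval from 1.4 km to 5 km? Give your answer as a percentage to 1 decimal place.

15.0%

⟨n⟩ = (1/(d₂−d₁)) ∫ n₀ e^(−cd) dd = n₀·(e^(−c·d₁) − e^(−c·d₂)) / (c·(d₂−d₁))
e^(−0.5×1.4) = 0.4966; e^(−0.5×5) = 0.0821
⟨n⟩ = 0.65 × (0.4966 − 0.0821) / (0.5 × 3.6) = 0.65 × 0.2303 = 0.1497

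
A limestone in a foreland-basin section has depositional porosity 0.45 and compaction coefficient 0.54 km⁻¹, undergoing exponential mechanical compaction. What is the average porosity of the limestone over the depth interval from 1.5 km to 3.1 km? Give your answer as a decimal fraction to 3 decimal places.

0.134

⟨phi⟩ = (1/(Z₂−Z₁)) ∫ phi₀ e^(−βZ) dZ = phi₀·(e^(−β·Z₁) − e^(−β·Z₂)) / (β·(Z₂−Z₁))
e^(−0.54×1.5) = 0.4449; e^(−0.54×3.1) = 0.1875
⟨phi⟩ = 0.45 × (0.4449 − 0.1875) / (0.54 × 1.6) = 0.45 × 0.2979 = 0.1340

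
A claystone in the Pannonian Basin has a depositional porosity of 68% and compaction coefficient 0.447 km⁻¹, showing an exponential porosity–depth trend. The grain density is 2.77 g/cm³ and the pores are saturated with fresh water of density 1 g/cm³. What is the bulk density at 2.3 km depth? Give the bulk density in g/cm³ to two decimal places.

2.34 g/cm³

Porosity at depth: n = 0.68·exp(−0.447×2.3) = 0.68×0.3577 = 0.2432
Bulk density: ρ_b = (1−n)ρ_g + n·ρ_f = 0.7568×2.77 + 0.2432×1
       = 2.096 + 0.243 = 2.339 g/cm³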